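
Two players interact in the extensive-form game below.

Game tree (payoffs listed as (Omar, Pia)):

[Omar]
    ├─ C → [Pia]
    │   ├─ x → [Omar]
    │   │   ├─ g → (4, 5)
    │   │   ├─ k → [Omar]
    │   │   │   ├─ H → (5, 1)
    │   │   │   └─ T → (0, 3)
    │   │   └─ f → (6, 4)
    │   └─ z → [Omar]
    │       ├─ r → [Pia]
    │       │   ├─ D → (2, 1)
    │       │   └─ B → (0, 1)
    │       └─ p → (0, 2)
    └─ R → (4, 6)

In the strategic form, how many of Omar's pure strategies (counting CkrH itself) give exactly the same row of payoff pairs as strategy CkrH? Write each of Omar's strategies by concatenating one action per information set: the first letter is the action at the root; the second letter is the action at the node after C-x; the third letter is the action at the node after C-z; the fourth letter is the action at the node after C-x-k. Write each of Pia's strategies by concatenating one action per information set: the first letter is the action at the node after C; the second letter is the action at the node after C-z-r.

Row for CkrH (columns xD, xB, zD, zB): (5,1) (5,1) (2,1) (0,1).
Every one of Omar's information sets is on the play path for some reply by Pia when Omar follows CkrH.
Changing the action at any of them therefore changes at least one column, so only CkrH itself gives this row.

1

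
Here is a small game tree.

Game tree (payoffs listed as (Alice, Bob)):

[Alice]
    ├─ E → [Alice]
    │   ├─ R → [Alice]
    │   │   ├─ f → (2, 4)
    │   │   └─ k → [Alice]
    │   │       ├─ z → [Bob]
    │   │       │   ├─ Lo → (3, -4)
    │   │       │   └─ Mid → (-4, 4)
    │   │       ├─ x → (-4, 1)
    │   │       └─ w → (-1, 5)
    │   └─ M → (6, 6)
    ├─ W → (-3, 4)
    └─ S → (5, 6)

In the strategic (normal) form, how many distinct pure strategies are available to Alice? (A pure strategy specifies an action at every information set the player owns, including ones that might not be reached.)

Alice owns the root with actions {E, W, S} — three choices.
Alice owns the node after E with actions {R, M} — two choices.
Alice owns the node after E-R with actions {f, k} — two choices.
Alice owns the node after E-R-k with actions {z, x, w} — three choices.
A pure strategy fixes one action at each information set independently, so the count is the product 3 × 2 × 2 × 3 = 36.

36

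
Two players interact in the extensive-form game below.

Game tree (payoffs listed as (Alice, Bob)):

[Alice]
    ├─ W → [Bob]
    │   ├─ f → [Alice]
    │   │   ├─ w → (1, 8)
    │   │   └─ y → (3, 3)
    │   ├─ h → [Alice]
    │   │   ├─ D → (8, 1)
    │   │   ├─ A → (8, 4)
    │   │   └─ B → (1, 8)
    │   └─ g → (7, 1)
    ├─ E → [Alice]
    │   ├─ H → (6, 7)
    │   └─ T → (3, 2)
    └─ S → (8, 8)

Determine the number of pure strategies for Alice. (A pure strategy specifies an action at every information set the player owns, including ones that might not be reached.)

Alice owns the root with actions {W, E, S} — three choices.
Alice owns the node after E with actions {H, T} — two choices.
Alice owns the node after W-f with actions {w, y} — two choices.
Alice owns the node after W-h with actions {D, A, B} — three choices.
A pure strategy fixes one action at each information set independently, so the count is the product 3 × 2 × 2 × 3 = 36.
(For reference, Bob has 3 pure strategies, giving a 36×3 normal-form matrix.)

36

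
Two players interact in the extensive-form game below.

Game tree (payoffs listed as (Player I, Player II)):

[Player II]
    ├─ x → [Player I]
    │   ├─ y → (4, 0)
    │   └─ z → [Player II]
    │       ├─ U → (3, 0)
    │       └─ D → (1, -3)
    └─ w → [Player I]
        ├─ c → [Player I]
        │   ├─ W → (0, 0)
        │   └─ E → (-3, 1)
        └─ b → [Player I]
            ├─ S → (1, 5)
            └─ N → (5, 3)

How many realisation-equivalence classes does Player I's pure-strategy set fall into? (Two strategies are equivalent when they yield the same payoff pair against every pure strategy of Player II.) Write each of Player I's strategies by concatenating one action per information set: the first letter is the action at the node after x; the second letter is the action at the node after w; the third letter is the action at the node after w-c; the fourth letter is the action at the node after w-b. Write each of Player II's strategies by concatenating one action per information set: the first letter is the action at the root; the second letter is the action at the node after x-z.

8

Player I has 16 pure strategies: ycWS, ycWN, ycES, ycEN, ybWS, ybWN, ybES, ybEN, zcWS, zcWN, zcES, zcEN, zbWS, zbWN, zbES, zbEN. Columns: xU, xD, wU, wD.
{ycWS, ycWN} → row (4,0) (4,0) (0,0) (0,0)
{ycES, ycEN} → row (4,0) (4,0) (-3,1) (-3,1)
{ybWS, ybES} → row (4,0) (4,0) (1,5) (1,5)
{ybWN, ybEN} → row (4,0) (4,0) (5,3) (5,3)
{zcWS, zcWN} → row (3,0) (1,-3) (0,0) (0,0)
{zcES, zcEN} → row (3,0) (1,-3) (-3,1) (-3,1)
{zbWS, zbES} → row (3,0) (1,-3) (1,5) (1,5)
{zbWN, zbEN} → row (3,0) (1,-3) (5,3) (5,3)
That's 8 distinct rows out of 16 strategies.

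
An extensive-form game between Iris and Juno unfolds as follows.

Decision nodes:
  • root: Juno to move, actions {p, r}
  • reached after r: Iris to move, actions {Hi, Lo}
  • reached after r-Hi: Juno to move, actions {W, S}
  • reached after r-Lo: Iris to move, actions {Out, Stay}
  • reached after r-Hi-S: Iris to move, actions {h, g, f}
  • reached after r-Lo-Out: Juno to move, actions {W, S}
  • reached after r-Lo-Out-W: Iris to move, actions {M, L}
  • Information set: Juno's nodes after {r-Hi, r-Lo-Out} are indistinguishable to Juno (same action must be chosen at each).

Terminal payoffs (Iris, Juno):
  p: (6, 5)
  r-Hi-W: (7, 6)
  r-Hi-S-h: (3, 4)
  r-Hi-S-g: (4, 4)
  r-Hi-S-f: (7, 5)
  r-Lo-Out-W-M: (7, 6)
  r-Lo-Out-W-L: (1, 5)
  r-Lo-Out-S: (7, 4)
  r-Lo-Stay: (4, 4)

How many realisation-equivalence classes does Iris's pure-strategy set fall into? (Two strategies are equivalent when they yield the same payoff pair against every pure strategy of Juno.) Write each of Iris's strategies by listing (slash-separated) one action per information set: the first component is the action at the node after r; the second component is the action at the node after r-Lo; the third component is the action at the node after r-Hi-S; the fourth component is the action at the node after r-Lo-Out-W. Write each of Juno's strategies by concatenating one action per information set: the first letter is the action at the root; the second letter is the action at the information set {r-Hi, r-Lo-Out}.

6

Iris has 24 pure strategies: Hi/Out/h/M, Hi/Out/h/L, Hi/Out/g/M, Hi/Out/g/L, Hi/Out/f/M, Hi/Out/f/L, Hi/Stay/h/M, Hi/Stay/h/L, Hi/Stay/g/M, Hi/Stay/g/L, Hi/Stay/f/M, Hi/Stay/f/L, Lo/Out/h/M, Lo/Out/h/L, Lo/Out/g/M, Lo/Out/g/L, Lo/Out/f/M, Lo/Out/f/L, Lo/Stay/h/M, Lo/Stay/h/L, Lo/Stay/g/M, Lo/Stay/g/L, Lo/Stay/f/M, Lo/Stay/f/L. Columns: pW, pS, rW, rS.
{Hi/Out/h/M, Hi/Out/h/L, Hi/Stay/h/M, Hi/Stay/h/L} → row (6,5) (6,5) (7,6) (3,4)
{Hi/Out/g/M, Hi/Out/g/L, Hi/Stay/g/M, Hi/Stay/g/L} → row (6,5) (6,5) (7,6) (4,4)
{Hi/Out/f/M, Hi/Out/f/L, Hi/Stay/f/M, Hi/Stay/f/L} → row (6,5) (6,5) (7,6) (7,5)
{Lo/Out/h/M, Lo/Out/g/M, Lo/Out/f/M} → row (6,5) (6,5) (7,6) (7,4)
{Lo/Out/h/L, Lo/Out/g/L, Lo/Out/f/L} → row (6,5) (6,5) (1,5) (7,4)
{Lo/Stay/h/M, Lo/Stay/h/L, Lo/Stay/g/M, Lo/Stay/g/L, Lo/Stay/f/M, Lo/Stay/f/L} → row (6,5) (6,5) (4,4) (4,4)
That's 6 distinct rows out of 24 strategies.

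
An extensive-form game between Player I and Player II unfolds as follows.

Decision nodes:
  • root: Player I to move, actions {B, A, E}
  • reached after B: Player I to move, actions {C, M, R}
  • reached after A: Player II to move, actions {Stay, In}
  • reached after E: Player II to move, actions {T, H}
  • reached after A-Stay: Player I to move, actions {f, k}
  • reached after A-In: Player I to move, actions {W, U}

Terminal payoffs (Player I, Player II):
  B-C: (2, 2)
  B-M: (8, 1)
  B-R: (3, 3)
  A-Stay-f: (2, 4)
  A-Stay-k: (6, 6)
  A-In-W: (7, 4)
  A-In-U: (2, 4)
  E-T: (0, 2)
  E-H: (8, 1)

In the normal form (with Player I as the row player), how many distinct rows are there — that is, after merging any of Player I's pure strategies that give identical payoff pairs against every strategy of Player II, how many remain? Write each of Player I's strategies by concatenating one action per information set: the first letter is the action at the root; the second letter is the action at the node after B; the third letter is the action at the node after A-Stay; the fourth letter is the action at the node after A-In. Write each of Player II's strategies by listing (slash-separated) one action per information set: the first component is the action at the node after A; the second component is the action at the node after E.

Player I has 36 pure strategies: BCfW, BCfU, BCkW, BCkU, BMfW, BMfU, BMkW, BMkU, BRfW, BRfU, BRkW, BRkU, ACfW, ACfU, ACkW, ACkU, AMfW, AMfU, AMkW, AMkU, ARfW, ARfU, ARkW, ARkU, ECfW, ECfU, ECkW, ECkU, EMfW, EMfU, EMkW, EMkU, ERfW, ERfU, ERkW, ERkU. Columns: Stay/T, Stay/H, In/T, In/H.
{BCfW, BCfU, BCkW, BCkU} → row (2,2) (2,2) (2,2) (2,2)
{BMfW, BMfU, BMkW, BMkU} → row (8,1) (8,1) (8,1) (8,1)
{BRfW, BRfU, BRkW, BRkU} → row (3,3) (3,3) (3,3) (3,3)
{ACfW, AMfW, ARfW} → row (2,4) (2,4) (7,4) (7,4)
{ACfU, AMfU, ARfU} → row (2,4) (2,4) (2,4) (2,4)
{ACkW, AMkW, ARkW} → row (6,6) (6,6) (7,4) (7,4)
{ACkU, AMkU, ARkU} → row (6,6) (6,6) (2,4) (2,4)
{ECfW, ECfU, ECkW, ECkU, EMfW, EMfU, EMkW, EMkU, ERfW, ERfU, ERkW, ERkU} → row (0,2) (8,1) (0,2) (8,1)
That's 8 distinct rows out of 36 strategies.

8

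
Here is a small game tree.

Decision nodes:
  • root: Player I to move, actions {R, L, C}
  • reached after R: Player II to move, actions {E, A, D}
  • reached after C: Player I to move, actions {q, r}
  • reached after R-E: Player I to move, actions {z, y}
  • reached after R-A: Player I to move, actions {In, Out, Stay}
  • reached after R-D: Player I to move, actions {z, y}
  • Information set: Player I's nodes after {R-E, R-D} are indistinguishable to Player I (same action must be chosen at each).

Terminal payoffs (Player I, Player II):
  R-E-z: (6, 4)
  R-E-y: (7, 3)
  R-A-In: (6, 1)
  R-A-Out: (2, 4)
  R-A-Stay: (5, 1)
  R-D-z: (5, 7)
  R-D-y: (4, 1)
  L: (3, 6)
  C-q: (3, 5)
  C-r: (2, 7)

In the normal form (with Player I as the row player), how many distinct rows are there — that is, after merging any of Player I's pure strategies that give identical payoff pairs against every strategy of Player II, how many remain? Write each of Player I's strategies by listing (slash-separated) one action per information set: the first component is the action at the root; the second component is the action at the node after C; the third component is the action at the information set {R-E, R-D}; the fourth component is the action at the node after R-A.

9

Player I has 36 pure strategies: R/q/z/In, R/q/z/Out, R/q/z/Stay, R/q/y/In, R/q/y/Out, R/q/y/Stay, R/r/z/In, R/r/z/Out, R/r/z/Stay, R/r/y/In, R/r/y/Out, R/r/y/Stay, L/q/z/In, L/q/z/Out, L/q/z/Stay, L/q/y/In, L/q/y/Out, L/q/y/Stay, L/r/z/In, L/r/z/Out, L/r/z/Stay, L/r/y/In, L/r/y/Out, L/r/y/Stay, C/q/z/In, C/q/z/Out, C/q/z/Stay, C/q/y/In, C/q/y/Out, C/q/y/Stay, C/r/z/In, C/r/z/Out, C/r/z/Stay, C/r/y/In, C/r/y/Out, C/r/y/Stay. Columns: E, A, D.
{R/q/z/In, R/r/z/In} → row (6,4) (6,1) (5,7)
{R/q/z/Out, R/r/z/Out} → row (6,4) (2,4) (5,7)
{R/q/z/Stay, R/r/z/Stay} → row (6,4) (5,1) (5,7)
{R/q/y/In, R/r/y/In} → row (7,3) (6,1) (4,1)
{R/q/y/Out, R/r/y/Out} → row (7,3) (2,4) (4,1)
{R/q/y/Stay, R/r/y/Stay} → row (7,3) (5,1) (4,1)
{L/q/z/In, L/q/z/Out, L/q/z/Stay, L/q/y/In, L/q/y/Out, L/q/y/Stay, L/r/z/In, L/r/z/Out, L/r/z/Stay, L/r/y/In, L/r/y/Out, L/r/y/Stay} → row (3,6) (3,6) (3,6)
{C/q/z/In, C/q/z/Out, C/q/z/Stay, C/q/y/In, C/q/y/Out, C/q/y/Stay} → row (3,5) (3,5) (3,5)
{C/r/z/In, C/r/z/Out, C/r/z/Stay, C/r/y/In, C/r/y/Out, C/r/y/Stay} → row (2,7) (2,7) (2,7)
That's 9 distinct rows out of 36 strategies.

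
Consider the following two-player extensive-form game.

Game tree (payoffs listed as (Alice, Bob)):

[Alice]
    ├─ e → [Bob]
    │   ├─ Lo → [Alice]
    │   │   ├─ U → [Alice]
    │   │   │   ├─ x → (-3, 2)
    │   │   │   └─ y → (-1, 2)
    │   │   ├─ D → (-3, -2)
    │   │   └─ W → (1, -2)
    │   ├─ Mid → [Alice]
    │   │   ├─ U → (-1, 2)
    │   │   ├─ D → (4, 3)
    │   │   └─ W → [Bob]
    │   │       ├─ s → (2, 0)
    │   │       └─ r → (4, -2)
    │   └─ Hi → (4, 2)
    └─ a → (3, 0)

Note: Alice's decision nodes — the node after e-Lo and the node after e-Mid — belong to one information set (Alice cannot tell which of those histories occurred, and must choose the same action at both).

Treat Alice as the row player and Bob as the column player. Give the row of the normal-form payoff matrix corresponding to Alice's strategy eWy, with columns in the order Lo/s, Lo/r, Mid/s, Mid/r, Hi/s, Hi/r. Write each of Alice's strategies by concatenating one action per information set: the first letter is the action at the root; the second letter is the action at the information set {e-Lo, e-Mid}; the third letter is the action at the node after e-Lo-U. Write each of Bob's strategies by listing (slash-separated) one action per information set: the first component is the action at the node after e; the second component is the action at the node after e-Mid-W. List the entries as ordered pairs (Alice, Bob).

(1,-2) (1,-2) (2,0) (4,-2) (4,2) (4,2)

vs Lo/s: Alice plays e → Bob plays Lo at [e] → Alice plays W at [e-Lo] → (1, -2)
vs Lo/r: Alice plays e → Bob plays Lo at [e] → Alice plays W at [e-Lo] → (1, -2)
vs Mid/s: Alice plays e → Bob plays Mid at [e] → Alice plays W at [e-Mid] → Bob plays s at [e-Mid-W] → (2, 0)
vs Mid/r: Alice plays e → Bob plays Mid at [e] → Alice plays W at [e-Mid] → Bob plays r at [e-Mid-W] → (4, -2)
vs Hi/s: Alice plays e → Bob plays Hi at [e] → (4, 2)
vs Hi/r: Alice plays e → Bob plays Hi at [e] → (4, 2)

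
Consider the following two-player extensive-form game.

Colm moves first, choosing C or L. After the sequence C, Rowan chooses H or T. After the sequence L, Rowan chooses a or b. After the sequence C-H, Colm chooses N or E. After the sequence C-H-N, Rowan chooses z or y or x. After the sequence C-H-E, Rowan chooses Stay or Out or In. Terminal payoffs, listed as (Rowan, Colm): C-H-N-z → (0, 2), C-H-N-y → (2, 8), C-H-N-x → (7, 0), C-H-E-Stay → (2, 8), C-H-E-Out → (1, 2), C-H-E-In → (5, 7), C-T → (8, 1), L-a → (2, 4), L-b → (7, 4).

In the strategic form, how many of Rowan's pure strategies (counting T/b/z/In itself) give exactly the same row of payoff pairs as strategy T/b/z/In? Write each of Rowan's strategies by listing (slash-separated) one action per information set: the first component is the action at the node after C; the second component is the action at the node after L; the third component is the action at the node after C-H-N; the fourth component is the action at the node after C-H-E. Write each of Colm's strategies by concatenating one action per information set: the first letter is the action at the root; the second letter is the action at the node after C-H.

9

Row for T/b/z/In (columns CN, CE, LN, LE): (8,1) (8,1) (7,4) (7,4).
Under T/b/z/In, Rowan's choice at the node after C-H-N and at the node after C-H-E can never be reached regardless of what Colm does, so varying those choices leaves every outcome unchanged.
Holding the reachable choices fixed and varying the unreachable ones freely already gives 3 × 3 = 9 equivalent strategies.
No other strategy reproduces this row, so those 9 are the full class: T/b/z/Stay, T/b/z/Out, T/b/z/In, T/b/y/Stay, T/b/y/Out, T/b/y/In, T/b/x/Stay, T/b/x/Out, T/b/x/In.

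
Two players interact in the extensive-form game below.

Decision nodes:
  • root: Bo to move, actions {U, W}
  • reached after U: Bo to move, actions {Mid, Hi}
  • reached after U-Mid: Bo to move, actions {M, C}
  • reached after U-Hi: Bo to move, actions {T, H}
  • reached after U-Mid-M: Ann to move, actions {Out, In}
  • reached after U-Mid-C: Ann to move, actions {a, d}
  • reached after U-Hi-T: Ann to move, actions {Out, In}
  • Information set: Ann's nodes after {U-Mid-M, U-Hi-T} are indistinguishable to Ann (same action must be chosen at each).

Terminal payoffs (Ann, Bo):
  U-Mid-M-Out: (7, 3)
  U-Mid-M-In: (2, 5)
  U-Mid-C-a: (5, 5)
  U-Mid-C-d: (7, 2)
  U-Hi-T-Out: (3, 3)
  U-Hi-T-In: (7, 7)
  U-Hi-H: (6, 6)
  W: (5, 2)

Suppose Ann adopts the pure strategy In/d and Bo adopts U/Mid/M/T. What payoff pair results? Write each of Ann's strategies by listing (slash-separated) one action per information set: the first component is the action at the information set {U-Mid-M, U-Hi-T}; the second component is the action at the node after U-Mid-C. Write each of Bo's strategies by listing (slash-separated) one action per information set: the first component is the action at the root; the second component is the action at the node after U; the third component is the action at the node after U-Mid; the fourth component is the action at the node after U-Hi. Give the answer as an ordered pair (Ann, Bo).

Trace the play path from the root:
  Bo plays U
  Bo plays Mid at [U]
  Bo plays M at [U-Mid]
  Ann plays In at [U-Mid-M]
→ terminal payoff (2, 5).
(Ann's choice at the node after U-Mid-C is never reached on this path, so it doesn't affect the outcome.)

(2, 5)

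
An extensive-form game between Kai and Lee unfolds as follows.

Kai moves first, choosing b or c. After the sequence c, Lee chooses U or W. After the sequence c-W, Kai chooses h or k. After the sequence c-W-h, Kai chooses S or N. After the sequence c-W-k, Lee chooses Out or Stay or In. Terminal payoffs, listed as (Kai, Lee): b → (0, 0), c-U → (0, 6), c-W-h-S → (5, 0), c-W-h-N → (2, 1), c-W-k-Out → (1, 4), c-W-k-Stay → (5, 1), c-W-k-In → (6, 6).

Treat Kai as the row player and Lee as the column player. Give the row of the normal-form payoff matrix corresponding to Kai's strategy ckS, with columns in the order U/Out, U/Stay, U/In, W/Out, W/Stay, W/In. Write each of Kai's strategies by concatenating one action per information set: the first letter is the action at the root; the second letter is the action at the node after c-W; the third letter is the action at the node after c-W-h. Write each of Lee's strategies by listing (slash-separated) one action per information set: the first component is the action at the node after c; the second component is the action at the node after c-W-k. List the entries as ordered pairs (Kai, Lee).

vs U/Out: Kai plays c → Lee plays U at [c] → (0, 6)
vs U/Stay: Kai plays c → Lee plays U at [c] → (0, 6)
vs U/In: Kai plays c → Lee plays U at [c] → (0, 6)
vs W/Out: Kai plays c → Lee plays W at [c] → Kai plays k at [c-W] → Lee plays Out at [c-W-k] → (1, 4)
vs W/Stay: Kai plays c → Lee plays W at [c] → Kai plays k at [c-W] → Lee plays Stay at [c-W-k] → (5, 1)
vs W/In: Kai plays c → Lee plays W at [c] → Kai plays k at [c-W] → Lee plays In at [c-W-k] → (6, 6)

(0,6) (0,6) (0,6) (1,4) (5,1) (6,6)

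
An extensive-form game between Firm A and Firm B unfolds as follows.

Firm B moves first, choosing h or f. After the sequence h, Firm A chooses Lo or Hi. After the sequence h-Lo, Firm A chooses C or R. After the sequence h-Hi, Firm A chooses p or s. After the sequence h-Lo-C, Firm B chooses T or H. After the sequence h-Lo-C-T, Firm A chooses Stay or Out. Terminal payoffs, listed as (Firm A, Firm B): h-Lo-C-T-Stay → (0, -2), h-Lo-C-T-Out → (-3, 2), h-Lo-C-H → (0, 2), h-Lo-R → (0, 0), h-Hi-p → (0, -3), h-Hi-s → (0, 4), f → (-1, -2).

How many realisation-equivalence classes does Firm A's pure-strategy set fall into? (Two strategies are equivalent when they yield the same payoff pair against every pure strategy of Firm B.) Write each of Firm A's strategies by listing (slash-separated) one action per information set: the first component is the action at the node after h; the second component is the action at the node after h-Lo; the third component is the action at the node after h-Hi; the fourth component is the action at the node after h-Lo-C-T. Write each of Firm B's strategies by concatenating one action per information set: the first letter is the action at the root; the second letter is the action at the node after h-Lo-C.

Firm A has 16 pure strategies: Lo/C/p/Stay, Lo/C/p/Out, Lo/C/s/Stay, Lo/C/s/Out, Lo/R/p/Stay, Lo/R/p/Out, Lo/R/s/Stay, Lo/R/s/Out, Hi/C/p/Stay, Hi/C/p/Out, Hi/C/s/Stay, Hi/C/s/Out, Hi/R/p/Stay, Hi/R/p/Out, Hi/R/s/Stay, Hi/R/s/Out. Columns: hT, hH, fT, fH.
{Lo/C/p/Stay, Lo/C/s/Stay} → row (0,-2) (0,2) (-1,-2) (-1,-2)
{Lo/C/p/Out, Lo/C/s/Out} → row (-3,2) (0,2) (-1,-2) (-1,-2)
{Lo/R/p/Stay, Lo/R/p/Out, Lo/R/s/Stay, Lo/R/s/Out} → row (0,0) (0,0) (-1,-2) (-1,-2)
{Hi/C/p/Stay, Hi/C/p/Out, Hi/R/p/Stay, Hi/R/p/Out} → row (0,-3) (0,-3) (-1,-2) (-1,-2)
{Hi/C/s/Stay, Hi/C/s/Out, Hi/R/s/Stay, Hi/R/s/Out} → row (0,4) (0,4) (-1,-2) (-1,-2)
That's 5 distinct rows out of 16 strategies.

5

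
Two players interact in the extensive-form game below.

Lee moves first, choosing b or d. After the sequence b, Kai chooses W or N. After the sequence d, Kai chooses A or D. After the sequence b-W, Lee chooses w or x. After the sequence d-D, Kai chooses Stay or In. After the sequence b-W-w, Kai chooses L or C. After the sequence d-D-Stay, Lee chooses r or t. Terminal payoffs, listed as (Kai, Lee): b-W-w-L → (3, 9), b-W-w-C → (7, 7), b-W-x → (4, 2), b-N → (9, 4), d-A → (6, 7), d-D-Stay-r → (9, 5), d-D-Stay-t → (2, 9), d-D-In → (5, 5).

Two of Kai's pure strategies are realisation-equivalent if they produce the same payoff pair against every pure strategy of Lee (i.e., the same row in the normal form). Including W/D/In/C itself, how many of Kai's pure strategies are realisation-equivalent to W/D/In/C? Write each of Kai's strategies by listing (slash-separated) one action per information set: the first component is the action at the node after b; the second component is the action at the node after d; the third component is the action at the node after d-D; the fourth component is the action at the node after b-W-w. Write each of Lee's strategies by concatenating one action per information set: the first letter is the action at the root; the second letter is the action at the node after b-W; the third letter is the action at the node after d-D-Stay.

1

Row for W/D/In/C (columns bwr, bwt, bxr, bxt, dwr, dwt, dxr, dxt): (7,7) (7,7) (4,2) (4,2) (5,5) (5,5) (5,5) (5,5).
Every one of Kai's information sets is on the play path for some reply by Lee when Kai follows W/D/In/C.
Changing the action at any of them therefore changes at least one column, so only W/D/In/C itself gives this row.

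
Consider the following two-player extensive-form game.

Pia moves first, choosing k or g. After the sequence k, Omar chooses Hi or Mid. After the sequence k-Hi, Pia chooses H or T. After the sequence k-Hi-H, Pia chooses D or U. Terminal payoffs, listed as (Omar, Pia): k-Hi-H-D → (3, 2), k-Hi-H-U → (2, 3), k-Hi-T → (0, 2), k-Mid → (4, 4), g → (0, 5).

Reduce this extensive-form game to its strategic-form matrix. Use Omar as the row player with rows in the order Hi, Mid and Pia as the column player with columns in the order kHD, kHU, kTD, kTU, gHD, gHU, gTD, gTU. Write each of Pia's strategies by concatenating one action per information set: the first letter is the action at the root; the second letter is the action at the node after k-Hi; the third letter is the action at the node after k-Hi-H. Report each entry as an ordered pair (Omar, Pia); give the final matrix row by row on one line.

Hi: (3,2) (2,3) (0,2) (0,2) (0,5) (0,5) (0,5) (0,5) | Mid: (4,4) (4,4) (4,4) (4,4) (0,5) (0,5) (0,5) (0,5)

          kHD      kHU      kTD      kTU      gHD      gHU      gTD      gTU
  Hi    (3,2)    (2,3)    (0,2)    (0,2)    (0,5)    (0,5)    (0,5)    (0,5)
 Mid    (4,4)    (4,4)    (4,4)    (4,4)    (0,5)    (0,5)    (0,5)    (0,5)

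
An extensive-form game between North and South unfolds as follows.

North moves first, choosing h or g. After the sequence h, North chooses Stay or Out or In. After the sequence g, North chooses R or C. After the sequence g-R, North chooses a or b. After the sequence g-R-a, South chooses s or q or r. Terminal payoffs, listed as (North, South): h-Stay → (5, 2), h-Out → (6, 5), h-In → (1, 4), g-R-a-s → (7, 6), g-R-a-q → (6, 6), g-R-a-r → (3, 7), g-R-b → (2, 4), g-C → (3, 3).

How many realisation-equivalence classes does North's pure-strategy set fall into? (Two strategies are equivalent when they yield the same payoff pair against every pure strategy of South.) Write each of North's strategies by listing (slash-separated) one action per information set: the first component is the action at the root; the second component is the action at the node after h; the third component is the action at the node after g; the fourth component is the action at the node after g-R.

North has 24 pure strategies: h/Stay/R/a, h/Stay/R/b, h/Stay/C/a, h/Stay/C/b, h/Out/R/a, h/Out/R/b, h/Out/C/a, h/Out/C/b, h/In/R/a, h/In/R/b, h/In/C/a, h/In/C/b, g/Stay/R/a, g/Stay/R/b, g/Stay/C/a, g/Stay/C/b, g/Out/R/a, g/Out/R/b, g/Out/C/a, g/Out/C/b, g/In/R/a, g/In/R/b, g/In/C/a, g/In/C/b. Columns: s, q, r.
{h/Stay/R/a, h/Stay/R/b, h/Stay/C/a, h/Stay/C/b} → row (5,2) (5,2) (5,2)
{h/Out/R/a, h/Out/R/b, h/Out/C/a, h/Out/C/b} → row (6,5) (6,5) (6,5)
{h/In/R/a, h/In/R/b, h/In/C/a, h/In/C/b} → row (1,4) (1,4) (1,4)
{g/Stay/R/a, g/Out/R/a, g/In/R/a} → row (7,6) (6,6) (3,7)
{g/Stay/R/b, g/Out/R/b, g/In/R/b} → row (2,4) (2,4) (2,4)
{g/Stay/C/a, g/Stay/C/b, g/Out/C/a, g/Out/C/b, g/In/C/a, g/In/C/b} → row (3,3) (3,3) (3,3)
That's 6 distinct rows out of 24 strategies.

6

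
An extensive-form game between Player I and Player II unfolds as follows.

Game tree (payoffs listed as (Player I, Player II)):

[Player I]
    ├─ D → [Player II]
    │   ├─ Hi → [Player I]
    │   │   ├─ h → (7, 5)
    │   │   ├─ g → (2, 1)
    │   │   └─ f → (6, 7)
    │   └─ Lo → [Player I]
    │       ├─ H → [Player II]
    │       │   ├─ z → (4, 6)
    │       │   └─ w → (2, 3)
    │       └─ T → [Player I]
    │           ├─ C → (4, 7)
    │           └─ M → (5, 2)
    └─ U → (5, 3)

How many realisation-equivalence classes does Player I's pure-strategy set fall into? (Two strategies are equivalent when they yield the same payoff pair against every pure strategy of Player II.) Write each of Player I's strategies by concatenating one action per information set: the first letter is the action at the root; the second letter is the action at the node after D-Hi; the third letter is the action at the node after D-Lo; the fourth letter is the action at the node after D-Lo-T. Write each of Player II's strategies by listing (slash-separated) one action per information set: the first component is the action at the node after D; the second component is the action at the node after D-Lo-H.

Player I has 24 pure strategies: DhHC, DhHM, DhTC, DhTM, DgHC, DgHM, DgTC, DgTM, DfHC, DfHM, DfTC, DfTM, UhHC, UhHM, UhTC, UhTM, UgHC, UgHM, UgTC, UgTM, UfHC, UfHM, UfTC, UfTM. Columns: Hi/z, Hi/w, Lo/z, Lo/w.
{DhHC, DhHM} → row (7,5) (7,5) (4,6) (2,3)
{DhTC} → row (7,5) (7,5) (4,7) (4,7)
{DhTM} → row (7,5) (7,5) (5,2) (5,2)
{DgHC, DgHM} → row (2,1) (2,1) (4,6) (2,3)
{DgTC} → row (2,1) (2,1) (4,7) (4,7)
{DgTM} → row (2,1) (2,1) (5,2) (5,2)
{DfHC, DfHM} → row (6,7) (6,7) (4,6) (2,3)
{DfTC} → row (6,7) (6,7) (4,7) (4,7)
{DfTM} → row (6,7) (6,7) (5,2) (5,2)
{UhHC, UhHM, UhTC, UhTM, UgHC, UgHM, UgTC, UgTM, UfHC, UfHM, UfTC, UfTM} → row (5,3) (5,3) (5,3) (5,3)
That's 10 distinct rows out of 24 strategies.

10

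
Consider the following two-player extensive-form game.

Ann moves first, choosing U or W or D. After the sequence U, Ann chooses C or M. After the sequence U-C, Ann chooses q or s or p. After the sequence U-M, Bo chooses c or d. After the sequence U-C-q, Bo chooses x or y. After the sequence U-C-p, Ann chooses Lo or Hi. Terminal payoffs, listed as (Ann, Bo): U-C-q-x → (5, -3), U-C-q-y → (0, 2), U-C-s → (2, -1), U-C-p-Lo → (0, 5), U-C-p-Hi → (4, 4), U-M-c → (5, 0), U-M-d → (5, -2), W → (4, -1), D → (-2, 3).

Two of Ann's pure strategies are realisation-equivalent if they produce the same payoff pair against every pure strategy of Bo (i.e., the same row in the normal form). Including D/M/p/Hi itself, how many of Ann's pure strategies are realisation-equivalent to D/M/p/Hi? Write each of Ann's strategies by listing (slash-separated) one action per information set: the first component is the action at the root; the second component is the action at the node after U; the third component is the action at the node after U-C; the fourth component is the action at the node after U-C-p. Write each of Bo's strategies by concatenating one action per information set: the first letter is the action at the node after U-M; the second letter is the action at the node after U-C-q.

12

Row for D/M/p/Hi (columns cx, cy, dx, dy): (-2,3) (-2,3) (-2,3) (-2,3).
Under D/M/p/Hi, Ann's choice at the node after U and at the node after U-C and at the node after U-C-p can never be reached regardless of what Bo does, so varying those choices leaves every outcome unchanged.
Holding the reachable choices fixed and varying the unreachable ones freely already gives 2 × 3 × 2 = 12 equivalent strategies.
No other strategy reproduces this row, so those 12 are the full class: D/C/q/Lo, D/C/q/Hi, D/C/s/Lo, D/C/s/Hi, D/C/p/Lo, D/C/p/Hi, D/M/q/Lo, D/M/q/Hi, D/M/s/Lo, D/M/s/Hi, D/M/p/Lo, D/M/p/Hi.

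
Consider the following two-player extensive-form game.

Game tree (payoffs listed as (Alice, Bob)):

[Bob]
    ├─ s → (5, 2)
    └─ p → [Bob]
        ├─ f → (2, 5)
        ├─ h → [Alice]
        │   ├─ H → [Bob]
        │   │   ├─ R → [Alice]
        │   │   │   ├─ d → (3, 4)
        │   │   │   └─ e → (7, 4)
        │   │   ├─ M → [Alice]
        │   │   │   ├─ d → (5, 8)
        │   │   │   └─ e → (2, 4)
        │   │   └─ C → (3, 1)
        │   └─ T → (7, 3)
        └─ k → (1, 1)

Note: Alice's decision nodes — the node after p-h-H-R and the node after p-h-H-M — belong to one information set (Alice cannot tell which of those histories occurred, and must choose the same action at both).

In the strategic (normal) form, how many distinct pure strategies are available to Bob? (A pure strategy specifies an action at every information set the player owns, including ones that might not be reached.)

Bob owns the root with actions {s, p} — two choices.
Bob owns the node after p with actions {f, h, k} — three choices.
Bob owns the node after p-h-H with actions {R, M, C} — three choices.
A pure strategy fixes one action at each information set independently, so the count is the product 2 × 3 × 3 = 18.
(For reference, Alice has 4 pure strategies, giving a 18×4 normal-form matrix.)

18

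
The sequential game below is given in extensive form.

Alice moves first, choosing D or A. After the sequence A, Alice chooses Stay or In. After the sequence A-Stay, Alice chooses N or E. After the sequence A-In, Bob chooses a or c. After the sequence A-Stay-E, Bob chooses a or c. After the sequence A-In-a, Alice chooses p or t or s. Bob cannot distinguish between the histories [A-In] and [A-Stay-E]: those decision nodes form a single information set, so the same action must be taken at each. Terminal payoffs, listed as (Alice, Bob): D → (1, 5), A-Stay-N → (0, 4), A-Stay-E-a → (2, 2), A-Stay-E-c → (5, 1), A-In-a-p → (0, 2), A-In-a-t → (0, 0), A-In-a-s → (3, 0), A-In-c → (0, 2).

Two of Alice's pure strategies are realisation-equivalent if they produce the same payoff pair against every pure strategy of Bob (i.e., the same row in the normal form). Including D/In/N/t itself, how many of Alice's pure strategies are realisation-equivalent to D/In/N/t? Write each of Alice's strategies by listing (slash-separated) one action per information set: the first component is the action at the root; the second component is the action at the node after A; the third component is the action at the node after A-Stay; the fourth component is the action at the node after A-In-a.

12

Row for D/In/N/t (columns a, c): (1,5) (1,5).
Under D/In/N/t, Alice's choice at the node after A and at the node after A-Stay and at the node after A-In-a can never be reached regardless of what Bob does, so varying those choices leaves every outcome unchanged.
Holding the reachable choices fixed and varying the unreachable ones freely already gives 2 × 2 × 3 = 12 equivalent strategies.
No other strategy reproduces this row, so those 12 are the full class: D/Stay/N/p, D/Stay/N/t, D/Stay/N/s, D/Stay/E/p, D/Stay/E/t, D/Stay/E/s, D/In/N/p, D/In/N/t, D/In/N/s, D/In/E/p, D/In/E/t, D/In/E/s.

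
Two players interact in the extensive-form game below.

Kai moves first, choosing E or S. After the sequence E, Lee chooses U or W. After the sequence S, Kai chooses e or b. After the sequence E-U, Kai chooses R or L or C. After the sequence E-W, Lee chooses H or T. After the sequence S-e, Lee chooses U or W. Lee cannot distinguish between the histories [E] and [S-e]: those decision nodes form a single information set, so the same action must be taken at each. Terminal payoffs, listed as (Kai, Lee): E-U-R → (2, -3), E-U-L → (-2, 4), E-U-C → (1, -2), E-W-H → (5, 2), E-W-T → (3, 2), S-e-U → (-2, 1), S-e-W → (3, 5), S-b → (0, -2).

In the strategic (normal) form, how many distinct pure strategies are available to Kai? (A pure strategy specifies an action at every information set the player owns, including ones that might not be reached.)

12

Kai owns the root with actions {E, S} — two choices.
Kai owns the node after S with actions {e, b} — two choices.
Kai owns the node after E-U with actions {R, L, C} — three choices.
A pure strategy fixes one action at each information set independently, so the count is the product 2 × 2 × 3 = 12.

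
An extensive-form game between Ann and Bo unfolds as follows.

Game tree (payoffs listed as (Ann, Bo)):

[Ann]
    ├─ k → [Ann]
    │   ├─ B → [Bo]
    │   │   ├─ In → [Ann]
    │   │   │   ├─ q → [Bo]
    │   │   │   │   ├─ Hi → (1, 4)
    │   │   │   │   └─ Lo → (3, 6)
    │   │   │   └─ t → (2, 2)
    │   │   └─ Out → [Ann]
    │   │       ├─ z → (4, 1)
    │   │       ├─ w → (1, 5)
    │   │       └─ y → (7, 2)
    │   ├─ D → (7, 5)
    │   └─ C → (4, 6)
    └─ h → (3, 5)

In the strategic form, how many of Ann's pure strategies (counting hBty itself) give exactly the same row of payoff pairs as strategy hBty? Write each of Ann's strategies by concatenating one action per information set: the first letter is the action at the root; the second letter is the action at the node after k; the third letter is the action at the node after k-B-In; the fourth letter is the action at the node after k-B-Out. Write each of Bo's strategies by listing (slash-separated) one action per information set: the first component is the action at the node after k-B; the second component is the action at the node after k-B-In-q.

18

Row for hBty (columns In/Hi, In/Lo, Out/Hi, Out/Lo): (3,5) (3,5) (3,5) (3,5).
Under hBty, Ann's choice at the node after k and at the node after k-B-In and at the node after k-B-Out can never be reached regardless of what Bo does, so varying those choices leaves every outcome unchanged.
Holding the reachable choices fixed and varying the unreachable ones freely already gives 3 × 2 × 3 = 18 equivalent strategies.
No other strategy reproduces this row, so those 18 are the full class: hBqz, hBqw, hBqy, hBtz, hBtw, hBty, hDqz, hDqw, hDqy, hDtz, hDtw, hDty, hCqz, hCqw, hCqy, hCtz, hCtw, hCty.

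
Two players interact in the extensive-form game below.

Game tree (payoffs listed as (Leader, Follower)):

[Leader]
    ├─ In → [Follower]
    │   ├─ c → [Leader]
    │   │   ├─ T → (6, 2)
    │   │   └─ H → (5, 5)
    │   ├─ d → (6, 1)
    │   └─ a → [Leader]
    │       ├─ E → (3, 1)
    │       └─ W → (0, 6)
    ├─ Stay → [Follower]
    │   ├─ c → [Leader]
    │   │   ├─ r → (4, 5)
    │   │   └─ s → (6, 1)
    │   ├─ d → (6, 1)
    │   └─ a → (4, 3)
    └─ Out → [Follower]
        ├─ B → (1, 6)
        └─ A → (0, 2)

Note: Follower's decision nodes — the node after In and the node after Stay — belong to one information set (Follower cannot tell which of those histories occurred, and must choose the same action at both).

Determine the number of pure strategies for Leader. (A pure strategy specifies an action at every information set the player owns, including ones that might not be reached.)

24

Leader owns the root with actions {In, Stay, Out} — three choices.
Leader owns the node after In-c with actions {T, H} — two choices.
Leader owns the node after In-a with actions {E, W} — two choices.
Leader owns the node after Stay-c with actions {r, s} — two choices.
A pure strategy fixes one action at each information set independently, so the count is the product 3 × 2 × 2 × 2 = 24.
(For reference, Follower has 6 pure strategies, giving a 24×6 normal-form matrix.)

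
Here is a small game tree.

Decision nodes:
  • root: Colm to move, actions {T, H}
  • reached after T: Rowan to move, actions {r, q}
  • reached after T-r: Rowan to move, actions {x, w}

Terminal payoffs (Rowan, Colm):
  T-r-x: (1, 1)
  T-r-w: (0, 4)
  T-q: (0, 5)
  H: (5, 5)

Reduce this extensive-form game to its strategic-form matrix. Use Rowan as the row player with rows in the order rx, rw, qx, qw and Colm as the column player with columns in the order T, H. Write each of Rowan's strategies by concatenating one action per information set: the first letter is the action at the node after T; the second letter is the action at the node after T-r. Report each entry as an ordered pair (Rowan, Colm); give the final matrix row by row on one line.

rx: (1,1) (5,5) | rw: (0,4) (5,5) | qx: (0,5) (5,5) | qw: (0,5) (5,5)

Row rx: T→(1,1), H→(5,5)
Row rw: T→(0,4), H→(5,5)
Row qx: T→(0,5), H→(5,5)
Row qw: T→(0,5), H→(5,5)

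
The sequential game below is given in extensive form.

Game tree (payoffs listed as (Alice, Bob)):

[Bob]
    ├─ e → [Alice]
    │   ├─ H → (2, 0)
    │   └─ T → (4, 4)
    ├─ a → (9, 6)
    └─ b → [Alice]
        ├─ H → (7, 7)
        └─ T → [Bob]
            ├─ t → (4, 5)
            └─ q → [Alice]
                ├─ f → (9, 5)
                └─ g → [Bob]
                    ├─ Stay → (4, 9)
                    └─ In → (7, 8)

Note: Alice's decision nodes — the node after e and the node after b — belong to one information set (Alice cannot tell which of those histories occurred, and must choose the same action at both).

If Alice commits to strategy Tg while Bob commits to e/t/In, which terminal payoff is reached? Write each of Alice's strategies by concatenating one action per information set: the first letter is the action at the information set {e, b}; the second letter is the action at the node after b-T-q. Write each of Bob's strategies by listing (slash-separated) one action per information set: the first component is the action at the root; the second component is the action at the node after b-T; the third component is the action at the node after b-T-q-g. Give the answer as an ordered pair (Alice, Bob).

Trace the play path from the root:
  Bob plays e
  Alice plays T at [e]
→ terminal payoff (4, 4).
(Alice's choice at the node after b-T-q is never reached on this path, so it doesn't affect the outcome.)

(4, 4)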